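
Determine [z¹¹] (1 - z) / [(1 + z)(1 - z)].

Partial fractions give a closed form: a_n = (1)·(-1)^n.
At n = 11: a_11 = -1.

-1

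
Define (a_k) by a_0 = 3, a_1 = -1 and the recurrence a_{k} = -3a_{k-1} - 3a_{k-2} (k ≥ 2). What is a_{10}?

1215

The ordinary generating function has denominator 1 + 3y + 3y^2.
Iterating the recurrence: a_0,…,a_{10} = 3, -1, -6, 21, -45, 72, -81, 27, 162, -567, 1215.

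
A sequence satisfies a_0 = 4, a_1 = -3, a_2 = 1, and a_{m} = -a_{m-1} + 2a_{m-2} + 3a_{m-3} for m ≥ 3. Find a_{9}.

The ordinary generating function has denominator 1 + y - 2y^2 - 3y^3.
Iterating the recurrence: a_0,…,a_{9} = 4, -3, 1, 5, -12, 25, -34, 48, -41, 35.

35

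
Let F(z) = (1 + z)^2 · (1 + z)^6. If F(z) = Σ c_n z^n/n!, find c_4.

1680

The EGF product rule gives c_4 = Σ_{k_1+k_2=4} C(4; k_1,k_2) · ∏ g_i(k_i), where (1+z)^2 gives the falling factorial (2)_k; (1+z)^6 gives the falling factorial (6)_k.
g_1(k) for k = 0…4: 1, 2, 2, 0, 0.
g_2(k) for k = 0…4: 1, 6, 30, 120, 360.
c_4 = Σ_k C(4,k)·g_1(k)·g_2(4−k) = 1·1·360 + 4·2·120 + 6·2·30 = 360 + 960 + 360 = 1680.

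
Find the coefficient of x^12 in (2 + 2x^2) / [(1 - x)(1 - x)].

48

The denominator gives the recurrence a_n = 2a_(n−1) − a_(n−2) for n ≥ 3; the numerator fixes a_0 = 2, a_1 = 4, a_2 = 8.
Iterating: 2, 4, 8, 12, 16, 20, 24, 28, 32, 36, 40, 44, 48, so a_12 = 48.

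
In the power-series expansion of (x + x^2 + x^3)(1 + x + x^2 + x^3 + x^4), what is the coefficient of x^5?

(x + x^2 + x^3) has coefficients 0,1,1,1 for degrees 0…3.
(1 + x + x^2 + x^3 + x^4) has coefficients 1,1,1,1,1,0 for degrees 0…5.
[x^5] = 1·1 + 1·1 + 1·1 = 3.

3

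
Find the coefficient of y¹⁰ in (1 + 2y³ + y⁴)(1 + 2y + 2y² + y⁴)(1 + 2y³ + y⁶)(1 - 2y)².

46

(1 + 2y³ + y⁴) has coefficients 1,0,0,2,1 for degrees 0…4.
(1 + 2y + 2y² + y⁴) has coefficients 1,2,2,0,1,0,0,0,0,0,0 for degrees 0…10.
Multiplying by (1 + 2y³ + y⁶) gives running coefficients 1,2,2,2,5,4,1,4,2,0,1 for degrees 0…10.
Finally multiplying by (1 - 2y)², the product of all factors after the first has coefficients 1,-2,-2,2,5,-8,5,16,-10,8,9 for degrees 0…10.
[y¹⁰] = 1·9 + 2·16 + 1·5 = 46.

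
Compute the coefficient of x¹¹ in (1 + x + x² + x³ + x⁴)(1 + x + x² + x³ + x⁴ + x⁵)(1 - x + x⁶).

5

(1 + x + x² + x³ + x⁴) has coefficients 1,1,1,1,1 for degrees 0…4.
(1 + x + x² + x³ + x⁴ + x⁵) has coefficients 1,1,1,1,1,1,0,0,0,0,0,0 for degrees 0…11.
Finally multiplying by (1 - x + x⁶), the product of all factors after the first has coefficients 1,0,0,0,0,0,0,1,1,1,1,1 for degrees 0…11.
[x¹¹] = 1·1 + 1·1 + 1·1 + 1·1 + 1·1 = 5.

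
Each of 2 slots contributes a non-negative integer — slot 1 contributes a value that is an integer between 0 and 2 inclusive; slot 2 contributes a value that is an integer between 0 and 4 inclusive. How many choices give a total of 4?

The generating function for the choices is (1 + z + z^2)·(1 + z + z^2 + z^3 + z^4); the count is [z^4].
(1 + z + z^2) has coefficients 1,1,1 for degrees 0…2.
(1 + z + z^2 + z^3 + z^4) has coefficients 1,1,1,1,1 for degrees 0…4.
[z^4] = 1·1 + 1·1 + 1·1 = 3.

3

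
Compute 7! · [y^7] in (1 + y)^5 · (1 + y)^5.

604800

The EGF product rule gives c_7 = Σ_{k_1+k_2=7} C(7; k_1,k_2) · ∏ g_i(k_i), where (1+y)^5 gives the falling factorial (5)_k; (1+y)^5 gives the falling factorial (5)_k.
g_1(k) for k = 0…7: 1, 5, 20, 60, 120, 120, 0, 0.
g_2(k) for k = 0…7: 1, 5, 20, 60, 120, 120, 0, 0.
c_7 = Σ_k C(7,k)·g_1(k)·g_2(7−k) = 21·20·120 + 35·60·120 + 35·120·60 + 21·120·20 = 50400 + 252000 + 252000 + 50400 = 604800.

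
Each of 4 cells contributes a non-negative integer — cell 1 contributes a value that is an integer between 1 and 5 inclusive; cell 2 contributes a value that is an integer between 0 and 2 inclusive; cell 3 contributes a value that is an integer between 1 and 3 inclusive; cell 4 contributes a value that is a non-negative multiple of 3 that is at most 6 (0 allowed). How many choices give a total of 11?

The generating function for the choices is (y + y^2 + y^3 + y^4 + y^5)·(1 + y + y^2)·(y + y^2 + y^3)·(1 + y^3 + y^6); the count is [y^11].
(y + y^2 + y^3 + y^4 + y^5) has coefficients 0,1,1,1,1,1 for degrees 0…5.
(1 + y + y^2) has coefficients 1,1,1,0,0,0,0,0,0,0,0,0 for degrees 0…11.
Multiplying by (y + y^2 + y^3) gives running coefficients 0,1,2,3,2,1,0,0,0,0,0,0 for degrees 0…11.
Finally multiplying by (1 + y^3 + y^6), the product of all factors after the first has coefficients 0,1,2,3,3,3,3,3,3,3,2,1 for degrees 0…11.
[y^11] = 1·2 + 1·3 + 1·3 + 1·3 + 1·3 = 14.

14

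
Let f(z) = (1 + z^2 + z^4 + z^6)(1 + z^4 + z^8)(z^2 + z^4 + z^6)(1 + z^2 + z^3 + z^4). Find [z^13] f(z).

(1 + z^2 + z^4 + z^6) has coefficients 1,0,1,0,1,0,1 for degrees 0…6.
(1 + z^4 + z^8) has coefficients 1,0,0,0,1,0,0,0,1,0,0,0,0,0 for degrees 0…13.
Multiplying by (z^2 + z^4 + z^6) gives running coefficients 0,0,1,0,1,0,2,0,1,0,2,0,1,0 for degrees 0…13.
Finally multiplying by (1 + z^2 + z^3 + z^4), the product of all factors after the first has coefficients 0,0,1,0,2,1,4,1,4,2,5,1,4,2 for degrees 0…13.
[z^13] = 1·2 + 1·1 + 1·2 + 1·1 = 6.

6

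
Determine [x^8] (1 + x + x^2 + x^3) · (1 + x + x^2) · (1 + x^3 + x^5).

(1 + x + x^2 + x^3) has coefficients 1,1,1,1 for degrees 0…3.
(1 + x + x^2) has coefficients 1,1,1,0,0,0,0,0,0 for degrees 0…8.
Finally multiplying by (1 + x^3 + x^5), the product of all factors after the first has coefficients 1,1,1,1,1,2,1,1,0 for degrees 0…8.
[x^8] = 1·0 + 1·1 + 1·1 + 1·2 = 4.

4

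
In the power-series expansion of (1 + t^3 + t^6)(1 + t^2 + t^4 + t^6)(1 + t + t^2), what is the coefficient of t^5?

(1 + t^3 + t^6) has coefficients 1,0,0,1,0,0 for degrees 0…5.
(1 + t^2 + t^4 + t^6) has coefficients 1,0,1,0,1,0 for degrees 0…5.
Finally multiplying by (1 + t + t^2), the product of all factors after the first has coefficients 1,1,2,1,2,1 for degrees 0…5.
[t^5] = 1·1 + 1·2 = 3.

3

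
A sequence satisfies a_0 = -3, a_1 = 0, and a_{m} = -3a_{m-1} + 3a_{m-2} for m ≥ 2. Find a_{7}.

The ordinary generating function has denominator 1 + 3t - 3t^2.
Iterating the recurrence: a_0,…,a_{7} = -3, 0, -9, 27, -108, 405, -1539, 5832.

5832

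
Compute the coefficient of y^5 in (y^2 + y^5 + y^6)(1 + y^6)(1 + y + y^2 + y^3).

(y^2 + y^5 + y^6) has coefficients 0,0,1,0,0,1 for degrees 0…5.
(1 + y^6) has coefficients 1,0,0,0,0,0 for degrees 0…5.
Finally multiplying by (1 + y + y^2 + y^3), the product of all factors after the first has coefficients 1,1,1,1,0,0 for degrees 0…5.
[y^5] = 1·1 + 1·1 = 2.

2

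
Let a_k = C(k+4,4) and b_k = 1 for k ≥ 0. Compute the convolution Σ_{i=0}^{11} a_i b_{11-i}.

The convolution is the t^11 coefficient of A(t)B(t).
Σ = 1·1 + 5·1 + 15·1 + 35·1 + 70·1 + 126·1 + 210·1 + 330·1 + 495·1 + 715·1 + 1001·1 + 1365·1 = 4368.

4368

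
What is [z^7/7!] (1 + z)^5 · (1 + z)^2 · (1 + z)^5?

3991680

The EGF product rule gives c_7 = Σ_{k_1+k_2+k_3=7} C(7; k_1,k_2,k_3) · ∏ g_i(k_i), where (1+z)^5 gives the falling factorial (5)_k; (1+z)^2 gives the falling factorial (2)_k; (1+z)^5 gives the falling factorial (5)_k.
g_1(k) for k = 0…7: 1, 5, 20, 60, 120, 120, 0, 0.
g_2(k) for k = 0…7: 1, 2, 2, 0, 0, 0, 0, 0.
g_3(k) for k = 0…7: 1, 5, 20, 60, 120, 120, 0, 0.
First combine the last two factors: h(k) = Σ_j C(k,j)·g_2(j)·g_3(k−j) for k = 0…7: 1, 7, 42, 210, 840, 2520, 5040, 5040.
c_7 = Σ_k C(7,k)·g_1(k)·h(7−k) = 1·1·5040 + 7·5·5040 + 21·20·2520 + 35·60·840 + 35·120·210 + 21·120·42 = 5040 + 176400 + 1058400 + 1764000 + 882000 + 105840 = 3991680.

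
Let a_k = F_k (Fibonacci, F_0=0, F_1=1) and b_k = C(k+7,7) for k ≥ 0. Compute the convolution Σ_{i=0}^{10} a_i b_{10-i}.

Write out a_i and b_{10-i} for i = 0,…,10 and sum the products.
Σ = 0·19448 + 1·11440 + 1·6435 + 2·3432 + 3·1716 + 5·792 + 8·330 + 13·120 + 21·36 + 34·8 + 55·1 = 39130.

39130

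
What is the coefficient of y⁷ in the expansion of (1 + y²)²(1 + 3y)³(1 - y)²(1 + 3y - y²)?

(1 + y²)² has coefficients 1,0,2,0,1 for degrees 0…4.
(1 + 3y)³ has coefficients 1,9,27,27,0,0,0,0 for degrees 0…7.
Multiplying by (1 - y)² gives running coefficients 1,7,10,-18,-27,27,0,0 for degrees 0…7.
Finally multiplying by (1 + 3y - y²), the product of all factors after the first has coefficients 1,10,30,5,-91,-36,108,-27 for degrees 0…7.
[y⁷] = 1·(-27) + 2·(-36) + 1·5 = -94.

-94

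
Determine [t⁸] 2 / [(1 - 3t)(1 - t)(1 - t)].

The denominator gives the recurrence a_n = 5a_(n−1) − 7a_(n−2) + 3a_(n−3) for n ≥ 3; the numerator fixes a_0 = 2, a_1 = 10, a_2 = 36.
Iterating: 2, 10, 36, 116, 358, 1086, 3272, 9832, 29514, so a_8 = 29514.

29514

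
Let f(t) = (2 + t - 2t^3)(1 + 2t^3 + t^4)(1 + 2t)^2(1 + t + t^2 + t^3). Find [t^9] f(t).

(2 + t - 2t^3) has coefficients 2,1,0,-2 for degrees 0…3.
(1 + 2t^3 + t^4) has coefficients 1,0,0,2,1,0,0,0,0,0 for degrees 0…9.
Multiplying by (1 + 2t)^2 gives running coefficients 1,4,4,2,9,12,4,0,0,0 for degrees 0…9.
Finally multiplying by (1 + t + t^2 + t^3), the product of all factors after the first has coefficients 1,5,9,11,19,27,27,25,16,4 for degrees 0…9.
[t^9] = 2·4 + 1·16 − 2·27 = -30.

-30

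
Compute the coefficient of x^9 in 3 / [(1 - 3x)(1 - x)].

Partial fractions give a closed form: a_n = (9/2)·3^n + (-3/2)·1^n.
At n = 9: a_9 = 88572.

88572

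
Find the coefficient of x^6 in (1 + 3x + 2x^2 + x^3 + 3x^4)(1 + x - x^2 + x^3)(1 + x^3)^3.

(1 + 3x + 2x^2 + x^3 + 3x^4) has coefficients 1,3,2,1,3 for degrees 0…4.
(1 + x - x^2 + x^3) has coefficients 1,1,-1,1,0,0,0 for degrees 0…6.
Finally multiplying by (1 + x^3)^3, the product of all factors after the first has coefficients 1,1,-1,4,3,-3,6 for degrees 0…6.
[x^6] = 1·6 + 3·(-3) + 2·3 + 1·4 + 3·(-1) = 4.

4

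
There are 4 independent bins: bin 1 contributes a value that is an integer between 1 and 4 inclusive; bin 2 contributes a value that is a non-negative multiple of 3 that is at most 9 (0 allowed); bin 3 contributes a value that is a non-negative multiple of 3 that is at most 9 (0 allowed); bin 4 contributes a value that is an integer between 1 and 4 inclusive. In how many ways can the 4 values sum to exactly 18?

The generating function for the choices is (x + x² + x³ + x⁴)·(1 + x³ + x⁶ + x⁹)·(1 + x³ + x⁶ + x⁹)·(x + x² + x³ + x⁴); the count is [x¹⁸].
(x + x² + x³ + x⁴) has coefficients 0,1,1,1,1 for degrees 0…4.
(1 + x³ + x⁶ + x⁹) has coefficients 1,0,0,1,0,0,1,0,0,1,0,0,0,0,0,0,0,0,0 for degrees 0…18.
Multiplying by (1 + x³ + x⁶ + x⁹) gives running coefficients 1,0,0,2,0,0,3,0,0,4,0,0,3,0,0,2,0,0,1 for degrees 0…18.
Finally multiplying by (x + x² + x³ + x⁴), the product of all factors after the first has coefficients 0,1,1,1,3,2,2,5,3,3,7,4,4,7,3,3,5,2,2 for degrees 0…18.
[x¹⁸] = 1·2 + 1·5 + 1·3 + 1·3 = 13.

13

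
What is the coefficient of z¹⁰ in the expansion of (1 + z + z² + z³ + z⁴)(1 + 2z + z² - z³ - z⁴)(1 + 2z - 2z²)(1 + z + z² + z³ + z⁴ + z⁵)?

(1 + z + z² + z³ + z⁴) has coefficients 1,1,1,1,1 for degrees 0…4.
(1 + 2z + z² - z³ - z⁴) has coefficients 1,2,1,-1,-1,0,0,0,0,0,0 for degrees 0…10.
Multiplying by (1 + 2z - 2z²) gives running coefficients 1,4,3,-3,-5,0,2,0,0,0,0 for degrees 0…10.
Finally multiplying by (1 + z + z² + z³ + z⁴ + z⁵), the product of all factors after the first has coefficients 1,5,8,5,0,0,1,-3,-6,-3,2 for degrees 0…10.
[z¹⁰] = 1·2 + 1·(-3) + 1·(-6) + 1·(-3) + 1·1 = -9.

-9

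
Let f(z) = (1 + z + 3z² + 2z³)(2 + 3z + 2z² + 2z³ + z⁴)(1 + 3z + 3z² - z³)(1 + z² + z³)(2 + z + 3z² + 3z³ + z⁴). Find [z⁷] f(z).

1747

(1 + z + 3z² + 2z³) has coefficients 1,1,3,2 for degrees 0…3.
(2 + 3z + 2z² + 2z³ + z⁴) has coefficients 2,3,2,2,1,0,0,0 for degrees 0…7.
Multiplying by (1 + 3z + 3z² - z³) gives running coefficients 2,9,17,15,10,7,1,-1 for degrees 0…7.
Multiplying by (1 + z² + z³) gives running coefficients 2,9,19,26,36,39,26,16 for degrees 0…7.
Finally multiplying by (2 + z + 3z² + 3z³ + z⁴), the product of all factors after the first has coefficients 4,20,53,104,184,258,296,309 for degrees 0…7.
[z⁷] = 1·309 + 1·296 + 3·258 + 2·184 = 1747.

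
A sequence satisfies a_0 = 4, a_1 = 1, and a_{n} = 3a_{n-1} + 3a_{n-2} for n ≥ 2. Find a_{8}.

The ordinary generating function has denominator 1 - 3z - 3z^2.
Iterating the recurrence: a_0,…,a_{8} = 4, 1, 15, 48, 189, 711, 2700, 10233, 38799.

38799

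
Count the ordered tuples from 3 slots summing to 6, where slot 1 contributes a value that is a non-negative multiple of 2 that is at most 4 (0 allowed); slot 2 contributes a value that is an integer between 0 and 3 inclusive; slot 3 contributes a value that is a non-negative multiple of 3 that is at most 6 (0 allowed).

The generating function for the choices is (1 + y² + y⁴)·(1 + y + y² + y³)·(1 + y³ + y⁶); the count is [y⁶].
(1 + y² + y⁴) has coefficients 1,0,1,0,1 for degrees 0…4.
(1 + y + y² + y³) has coefficients 1,1,1,1,0,0,0 for degrees 0…6.
Finally multiplying by (1 + y³ + y⁶), the product of all factors after the first has coefficients 1,1,1,2,1,1,2 for degrees 0…6.
[y⁶] = 1·2 + 1·1 + 1·1 = 4.

4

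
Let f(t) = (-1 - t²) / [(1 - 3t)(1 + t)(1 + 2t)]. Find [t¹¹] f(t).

Partial fractions give a closed form: a_n = (-1/2)·3^n + (1/2)·(-1)^n + (-1)·(-2)^n.
At n = 11: a_11 = -86526.

-86526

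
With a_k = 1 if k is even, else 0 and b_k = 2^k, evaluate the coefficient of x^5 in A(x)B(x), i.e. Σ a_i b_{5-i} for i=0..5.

Write out a_i and b_{5-i} for i = 0,…,5 and sum the products.
Σ = 1·32 + 0·16 + 1·8 + 0·4 + 1·2 + 0·1 = 42.

42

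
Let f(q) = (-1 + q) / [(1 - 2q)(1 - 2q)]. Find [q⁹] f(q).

The denominator gives the recurrence a_n = 4a_(n−1) − 4a_(n−2) for n ≥ 2; the numerator fixes a_0 = -1, a_1 = -3.
Iterating: -1, -3, -8, -20, -48, -112, -256, -576, -1280, -2816, so a_9 = -2816.

-2816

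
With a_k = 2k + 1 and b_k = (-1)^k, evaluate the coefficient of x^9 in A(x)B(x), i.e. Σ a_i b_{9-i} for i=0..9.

The convolution is the x^9 coefficient of A(x)B(x).
Σ = 1·(-1) + 3·1 + 5·(-1) + 7·1 + 9·(-1) + 11·1 + 13·(-1) + 15·1 + 17·(-1) + 19·1 = 10.

10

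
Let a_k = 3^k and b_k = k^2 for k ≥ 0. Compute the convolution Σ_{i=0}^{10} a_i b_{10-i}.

88507

Write out a_i and b_{10-i} for i = 0,…,10 and sum the products.
Σ = 1·100 + 3·81 + 9·64 + 27·49 + 81·36 + 243·25 + 729·16 + 2187·9 + 6561·4 + 19683·1 + 59049·0 = 88507.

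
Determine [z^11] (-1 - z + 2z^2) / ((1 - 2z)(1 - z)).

-4096

The denominator gives the recurrence a_n = 3a_(n−1) − 2a_(n−2) for n ≥ 3; the numerator fixes a_0 = -1, a_1 = -4, a_2 = -8.
Iterating: -1, -4, -8, -16, -32, -64, -128, -256, -512, -1024, -2048, -4096, so a_11 = -4096.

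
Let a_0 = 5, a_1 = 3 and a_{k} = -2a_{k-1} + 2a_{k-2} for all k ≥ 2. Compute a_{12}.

The ordinary generating function has denominator 1 + 2x - 2x^2.
Iterating the recurrence: a_0,…,a_{12} = 5, 3, 4, -2, 12, -28, 80, -216, 592, -1616, 4416, -12064, 32960.

32960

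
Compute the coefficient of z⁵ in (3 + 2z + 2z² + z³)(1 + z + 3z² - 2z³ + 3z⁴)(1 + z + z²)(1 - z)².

-15

(3 + 2z + 2z² + z³) has coefficients 3,2,2,1 for degrees 0…3.
(1 + z + 3z² - 2z³ + 3z⁴) has coefficients 1,1,3,-2,3,0 for degrees 0…5.
Multiplying by (1 + z + z²) gives running coefficients 1,2,5,2,4,1 for degrees 0…5.
Finally multiplying by (1 - z)², the product of all factors after the first has coefficients 1,0,2,-6,5,-5 for degrees 0…5.
[z⁵] = 3·(-5) + 2·5 + 2·(-6) + 1·2 = -15.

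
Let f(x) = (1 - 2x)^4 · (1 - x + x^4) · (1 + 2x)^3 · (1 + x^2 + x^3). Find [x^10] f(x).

72

(1 - 2x)^4 has coefficients 1,-8,24,-32,16 for degrees 0…4.
(1 - x + x^4) has coefficients 1,-1,0,0,1,0,0,0,0,0,0 for degrees 0…10.
Multiplying by (1 + 2x)^3 gives running coefficients 1,5,6,-4,-7,6,12,8,0,0,0 for degrees 0…10.
Finally multiplying by (1 + x^2 + x^3), the product of all factors after the first has coefficients 1,5,7,2,4,8,1,7,18,20,8 for degrees 0…10.
[x^10] = 1·8 − 8·20 + 24·18 − 32·7 + 16·1 = 72.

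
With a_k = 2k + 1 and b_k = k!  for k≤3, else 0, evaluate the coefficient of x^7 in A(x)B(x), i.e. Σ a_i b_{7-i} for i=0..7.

Write out a_i and b_{7-i} for i = 0,…,7 and sum the products.
Σ = 1·0 + 3·0 + 5·0 + 7·0 + 9·6 + 11·2 + 13·1 + 15·1 = 104.

104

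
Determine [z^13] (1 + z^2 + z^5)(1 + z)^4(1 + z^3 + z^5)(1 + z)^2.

(1 + z^2 + z^5) has coefficients 1,0,1,0,0,1 for degrees 0…5.
(1 + z)^4 has coefficients 1,4,6,4,1,0,0,0,0,0,0,0,0,0 for degrees 0…13.
Multiplying by (1 + z^3 + z^5) gives running coefficients 1,4,6,5,5,7,8,7,4,1,0,0,0,0 for degrees 0…13.
Finally multiplying by (1 + z)^2, the product of all factors after the first has coefficients 1,6,15,21,21,22,27,30,26,16,6,1,0,0 for degrees 0…13.
[z^13] = 1·0 + 1·1 + 1·26 = 27.

27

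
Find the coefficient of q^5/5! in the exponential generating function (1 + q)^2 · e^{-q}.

The EGF product rule gives c_5 = Σ_{k_1+k_2=5} C(5; k_1,k_2) · ∏ g_i(k_i), where (1+q)^2 gives the falling factorial (2)_k; e^{-q} gives (-1)^k.
g_1(k) for k = 0…5: 1, 2, 2, 0, 0, 0.
g_2(k) for k = 0…5: 1, -1, 1, -1, 1, -1.
c_5 = Σ_k C(5,k)·g_1(k)·g_2(5−k) = 1·1·(-1) + 5·2·1 + 10·2·(-1) = −1 + 10 − 20 = -11.

-11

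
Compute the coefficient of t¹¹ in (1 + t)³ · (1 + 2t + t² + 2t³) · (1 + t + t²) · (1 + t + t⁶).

(1 + t)³ has coefficients 1,3,3,1 for degrees 0…3.
(1 + 2t + t² + 2t³) has coefficients 1,2,1,2,0,0,0,0,0,0,0,0 for degrees 0…11.
Multiplying by (1 + t + t²) gives running coefficients 1,3,4,5,3,2,0,0,0,0,0,0 for degrees 0…11.
Finally multiplying by (1 + t + t⁶), the product of all factors after the first has coefficients 1,4,7,9,8,5,3,3,4,5,3,2 for degrees 0…11.
[t¹¹] = 1·2 + 3·3 + 3·5 + 1·4 = 30.

30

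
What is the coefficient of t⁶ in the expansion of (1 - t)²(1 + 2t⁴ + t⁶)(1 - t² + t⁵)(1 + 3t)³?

53

(1 - t)² has coefficients 1,-2,1 for degrees 0…2.
(1 + 2t⁴ + t⁶) has coefficients 1,0,0,0,2,0,1 for degrees 0…6.
Multiplying by (1 - t² + t⁵) gives running coefficients 1,0,-1,0,2,1,-1 for degrees 0…6.
Finally multiplying by (1 + 3t)³, the product of all factors after the first has coefficients 1,9,26,18,-25,-8,62 for degrees 0…6.
[t⁶] = 1·62 − 2·(-8) + 1·(-25) = 53.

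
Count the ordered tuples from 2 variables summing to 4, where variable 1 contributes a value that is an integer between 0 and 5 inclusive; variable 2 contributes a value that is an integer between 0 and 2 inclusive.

3

The generating function for the choices is (1 + t + t^2 + t^3 + t^4 + t^5)·(1 + t + t^2); the count is [t^4].
(1 + t + t^2 + t^3 + t^4 + t^5) has coefficients 1,1,1,1,1 for degrees 0…4.
(1 + t + t^2) has coefficients 1,1,1,0,0 for degrees 0…4.
[t^4] = 1·0 + 1·0 + 1·1 + 1·1 + 1·1 = 3.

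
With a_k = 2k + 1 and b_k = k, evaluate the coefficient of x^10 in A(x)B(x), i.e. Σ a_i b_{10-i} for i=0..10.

The convolution is the t^10 coefficient of A(t)B(t).
Σ = 1·10 + 3·9 + 5·8 + 7·7 + 9·6 + 11·5 + 13·4 + 15·3 + 17·2 + 19·1 + 21·0 = 385.

385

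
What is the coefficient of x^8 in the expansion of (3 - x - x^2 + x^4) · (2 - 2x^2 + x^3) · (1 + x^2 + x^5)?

(3 - x - x^2 + x^4) has coefficients 3,-1,-1,0,1 for degrees 0…4.
(2 - 2x^2 + x^3) has coefficients 2,0,-2,1,0,0,0,0,0 for degrees 0…8.
Finally multiplying by (1 + x^2 + x^5), the product of all factors after the first has coefficients 2,0,0,1,-2,3,0,-2,1 for degrees 0…8.
[x^8] = 3·1 − 1·(-2) − 1·0 + 1·(-2) = 3.

3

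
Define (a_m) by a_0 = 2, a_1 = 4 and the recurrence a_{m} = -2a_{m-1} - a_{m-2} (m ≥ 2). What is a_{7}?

40

The ordinary generating function has denominator 1 + 2q + q^2.
Iterating the recurrence: a_0,…,a_{7} = 2, 4, -10, 16, -22, 28, -34, 40.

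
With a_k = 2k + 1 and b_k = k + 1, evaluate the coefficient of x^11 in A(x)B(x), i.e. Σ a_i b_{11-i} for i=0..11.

Write out a_i and b_{11-i} for i = 0,…,11 and sum the products.
Σ = 1·12 + 3·11 + 5·10 + 7·9 + 9·8 + 11·7 + 13·6 + 15·5 + 17·4 + 19·3 + 21·2 + 23·1 = 650.

650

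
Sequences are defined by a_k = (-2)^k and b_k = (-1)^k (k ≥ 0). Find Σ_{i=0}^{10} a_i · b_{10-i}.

2047

The convolution is the t^10 coefficient of A(t)B(t).
Σ = 1·1 − 2·(-1) + 4·1 − 8·(-1) + 16·1 − 32·(-1) + 64·1 − 128·(-1) + 256·1 − 512·(-1) + 1024·1 = 2047.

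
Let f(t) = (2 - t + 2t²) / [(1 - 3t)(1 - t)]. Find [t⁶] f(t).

2064

The denominator gives the recurrence a_n = 4a_(n−1) − 3a_(n−2) for n ≥ 3; the numerator fixes a_0 = 2, a_1 = 7, a_2 = 24.
Iterating: 2, 7, 24, 75, 228, 687, 2064, so a_6 = 2064.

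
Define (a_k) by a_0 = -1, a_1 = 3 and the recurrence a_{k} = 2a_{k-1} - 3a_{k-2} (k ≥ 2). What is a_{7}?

9

The ordinary generating function has denominator 1 - 2z + 3z^2.
Iterating the recurrence: a_0,…,a_{7} = -1, 3, 9, 9, -9, -45, -63, 9.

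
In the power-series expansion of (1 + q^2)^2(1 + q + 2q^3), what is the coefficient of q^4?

(1 + q^2)^2 has coefficients 1,0,2,0,1 for degrees 0…4.
(1 + q + 2q^3) has coefficients 1,1,0,2,0 for degrees 0…4.
[q^4] = 1·0 + 2·0 + 1·1 = 1.

1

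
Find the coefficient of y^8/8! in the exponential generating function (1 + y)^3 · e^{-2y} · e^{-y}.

-5103

The EGF product rule gives c_8 = Σ_{k_1+k_2+k_3=8} C(8; k_1,k_2,k_3) · ∏ g_i(k_i), where (1+y)^3 gives the falling factorial (3)_k; e^{-2y} gives (-2)^k; e^{-y} gives (-1)^k.
g_1(k) for k = 0…8: 1, 3, 6, 6, 0, 0, 0, 0, 0.
g_2(k) for k = 0…8: 1, -2, 4, -8, 16, -32, 64, -128, 256.
g_3(k) for k = 0…8: 1, -1, 1, -1, 1, -1, 1, -1, 1.
First combine the last two factors: h(k) = Σ_j C(k,j)·g_2(j)·g_3(k−j) for k = 0…8: 1, -3, 9, -27, 81, -243, 729, -2187, 6561.
c_8 = Σ_k C(8,k)·g_1(k)·h(8−k) = 1·1·6561 + 8·3·(-2187) + 28·6·729 + 56·6·(-243) = 6561 − 52488 + 122472 − 81648 = -5103.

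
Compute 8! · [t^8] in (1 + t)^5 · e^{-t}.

The EGF product rule gives c_8 = Σ_{k_1+k_2=8} C(8; k_1,k_2) · ∏ g_i(k_i), where (1+t)^5 gives the falling factorial (5)_k; e^{-t} gives (-1)^k.
g_1(k) for k = 0…8: 1, 5, 20, 60, 120, 120, 0, 0, 0.
g_2(k) for k = 0…8: 1, -1, 1, -1, 1, -1, 1, -1, 1.
c_8 = Σ_k C(8,k)·g_1(k)·g_2(8−k) = 1·1·1 + 8·5·(-1) + 28·20·1 + 56·60·(-1) + 70·120·1 + 56·120·(-1) = 1 − 40 + 560 − 3360 + 8400 − 6720 = -1159.

-1159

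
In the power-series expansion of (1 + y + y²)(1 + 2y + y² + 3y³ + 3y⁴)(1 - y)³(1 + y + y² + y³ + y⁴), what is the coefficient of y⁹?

1

(1 + y + y²) has coefficients 1,1,1 for degrees 0…2.
(1 + 2y + y² + 3y³ + 3y⁴) has coefficients 1,2,1,3,3,0,0,0,0,0 for degrees 0…9.
Multiplying by (1 - y)³ gives running coefficients 1,-1,-2,5,-5,-1,6,-3,0,0 for degrees 0…9.
Finally multiplying by (1 + y + y² + y³ + y⁴), the product of all factors after the first has coefficients 1,0,-2,3,-2,-4,3,2,-3,2 for degrees 0…9.
[y⁹] = 1·2 + 1·(-3) + 1·2 = 1.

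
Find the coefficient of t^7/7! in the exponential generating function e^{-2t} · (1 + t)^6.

The EGF product rule gives c_7 = Σ_{k_1+k_2=7} C(7; k_1,k_2) · ∏ g_i(k_i), where e^{-2t} gives (-2)^k; (1+t)^6 gives the falling factorial (6)_k.
g_1(k) for k = 0…7: 1, -2, 4, -8, 16, -32, 64, -128.
g_2(k) for k = 0…7: 1, 6, 30, 120, 360, 720, 720, 0.
c_7 = Σ_k C(7,k)·g_1(k)·g_2(7−k) = 7·(-2)·720 + 21·4·720 + 35·(-8)·360 + 35·16·120 + 21·(-32)·30 + 7·64·6 + 1·(-128)·1 = −10080 + 60480 − 100800 + 67200 − 20160 + 2688 − 128 = -800.

-800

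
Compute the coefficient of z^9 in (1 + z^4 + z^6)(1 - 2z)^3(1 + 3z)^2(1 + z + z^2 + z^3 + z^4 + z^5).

-32

(1 + z^4 + z^6) has coefficients 1,0,0,0,1,0,1 for degrees 0…6.
(1 - 2z)^3 has coefficients 1,-6,12,-8,0,0,0,0,0,0 for degrees 0…9.
Multiplying by (1 + 3z)^2 gives running coefficients 1,0,-15,10,60,-72,0,0,0,0 for degrees 0…9.
Finally multiplying by (1 + z + z^2 + z^3 + z^4 + z^5), the product of all factors after the first has coefficients 1,1,-14,-4,56,-16,-17,-17,-2,-12 for degrees 0…9.
[z^9] = 1·(-12) + 1·(-16) + 1·(-4) = -32.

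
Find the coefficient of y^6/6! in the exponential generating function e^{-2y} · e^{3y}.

The EGF product rule gives c_6 = Σ_{k_1+k_2=6} C(6; k_1,k_2) · ∏ g_i(k_i), where e^{-2y} gives (-2)^k; e^{3y} gives (3)^k.
g_1(k) for k = 0…6: 1, -2, 4, -8, 16, -32, 64.
g_2(k) for k = 0…6: 1, 3, 9, 27, 81, 243, 729.
c_6 = Σ_k C(6,k)·g_1(k)·g_2(6−k) = 1·1·729 + 6·(-2)·243 + 15·4·81 + 20·(-8)·27 + 15·16·9 + 6·(-32)·3 + 1·64·1 = 729 − 2916 + 4860 − 4320 + 2160 − 576 + 64 = 1.

1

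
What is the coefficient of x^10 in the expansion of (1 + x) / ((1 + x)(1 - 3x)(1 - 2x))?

Partial fractions give a closed form: a_n = (3)·3^n + (-2)·2^n.
At n = 10: a_10 = 175099.

175099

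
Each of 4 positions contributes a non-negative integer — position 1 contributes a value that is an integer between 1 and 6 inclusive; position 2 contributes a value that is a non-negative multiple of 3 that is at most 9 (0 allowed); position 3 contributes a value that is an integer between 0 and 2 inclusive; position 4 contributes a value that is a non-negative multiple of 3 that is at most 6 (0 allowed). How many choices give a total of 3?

3

The generating function for the choices is (y + y² + y³ + y⁴ + y⁵ + y⁶)·(1 + y³ + y⁶ + y⁹)·(1 + y + y²)·(1 + y³ + y⁶); the count is [y³].
(y + y² + y³ + y⁴ + y⁵ + y⁶) has coefficients 0,1,1,1 for degrees 0…3.
(1 + y³ + y⁶ + y⁹) has coefficients 1,0,0,1 for degrees 0…3.
Multiplying by (1 + y + y²) gives running coefficients 1,1,1,1 for degrees 0…3.
Finally multiplying by (1 + y³ + y⁶), the product of all factors after the first has coefficients 1,1,1,2 for degrees 0…3.
[y³] = 1·1 + 1·1 + 1·1 = 3.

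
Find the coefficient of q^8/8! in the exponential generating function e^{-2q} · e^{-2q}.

The EGF product rule gives c_8 = Σ_{k_1+k_2=8} C(8; k_1,k_2) · ∏ g_i(k_i), where e^{-2q} gives (-2)^k; e^{-2q} gives (-2)^k.
g_1(k) for k = 0…8: 1, -2, 4, -8, 16, -32, 64, -128, 256.
g_2(k) for k = 0…8: 1, -2, 4, -8, 16, -32, 64, -128, 256.
c_8 = Σ_k C(8,k)·g_1(k)·g_2(8−k) = 1·1·256 + 8·(-2)·(-128) + 28·4·64 + 56·(-8)·(-32) + 70·16·16 + 56·(-32)·(-8) + 28·64·4 + 8·(-128)·(-2) + 1·256·1 = 256 + 2048 + 7168 + 14336 + 17920 + 14336 + 7168 + 2048 + 256 = 65536.

65536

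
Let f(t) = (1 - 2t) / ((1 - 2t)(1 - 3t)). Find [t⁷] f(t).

2187

The denominator gives the recurrence a_n = 5a_(n−1) − 6a_(n−2) for n ≥ 2; the numerator fixes a_0 = 1, a_1 = 3.
Iterating: 1, 3, 9, 27, 81, 243, 729, 2187, so a_7 = 2187.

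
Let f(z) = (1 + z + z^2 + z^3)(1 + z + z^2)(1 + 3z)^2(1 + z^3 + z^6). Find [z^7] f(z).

(1 + z + z^2 + z^3) has coefficients 1,1,1,1 for degrees 0…3.
(1 + z + z^2) has coefficients 1,1,1,0,0,0,0,0 for degrees 0…7.
Multiplying by (1 + 3z)^2 gives running coefficients 1,7,16,15,9,0,0,0 for degrees 0…7.
Finally multiplying by (1 + z^3 + z^6), the product of all factors after the first has coefficients 1,7,16,16,16,16,16,16 for degrees 0…7.
[z^7] = 1·16 + 1·16 + 1·16 + 1·16 = 64.

64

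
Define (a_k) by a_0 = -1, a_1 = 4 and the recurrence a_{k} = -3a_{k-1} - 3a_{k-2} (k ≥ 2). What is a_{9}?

-405

The ordinary generating function has denominator 1 + 3x + 3x^2.
Iterating the recurrence: a_0,…,a_{9} = -1, 4, -9, 15, -18, 9, 27, -108, 243, -405.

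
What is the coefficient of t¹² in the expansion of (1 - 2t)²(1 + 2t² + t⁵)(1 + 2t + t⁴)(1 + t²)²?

8

(1 - 2t)² has coefficients 1,-4,4 for degrees 0…2.
(1 + 2t² + t⁵) has coefficients 1,0,2,0,0,1,0,0,0,0,0,0,0 for degrees 0…12.
Multiplying by (1 + 2t + t⁴) gives running coefficients 1,2,2,4,1,1,4,0,0,1,0,0,0 for degrees 0…12.
Finally multiplying by (1 + t²)², the product of all factors after the first has coefficients 1,2,4,8,6,11,8,6,9,2,4,2,0 for degrees 0…12.
[t¹²] = 1·0 − 4·2 + 4·4 = 8.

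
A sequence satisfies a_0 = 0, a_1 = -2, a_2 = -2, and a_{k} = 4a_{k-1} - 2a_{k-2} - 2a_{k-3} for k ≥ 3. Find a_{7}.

-168

The ordinary generating function has denominator 1 - 4z + 2z^2 + 2z^3.
Iterating the recurrence: a_0,…,a_{7} = 0, -2, -2, -4, -8, -20, -56, -168.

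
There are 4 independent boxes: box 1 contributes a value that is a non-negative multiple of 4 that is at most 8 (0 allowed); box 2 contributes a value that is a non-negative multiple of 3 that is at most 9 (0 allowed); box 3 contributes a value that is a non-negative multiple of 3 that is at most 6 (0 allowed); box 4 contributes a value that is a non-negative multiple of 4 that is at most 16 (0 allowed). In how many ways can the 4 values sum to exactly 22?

The generating function for the choices is (1 + t⁴ + t⁸)·(1 + t³ + t⁶ + t⁹)·(1 + t³ + t⁶)·(1 + t⁴ + t⁸ + t¹² + t¹⁶); the count is [t²²].
(1 + t⁴ + t⁸) has coefficients 1,0,0,0,1,0,0,0,1 for degrees 0…8.
(1 + t³ + t⁶ + t⁹) has coefficients 1,0,0,1,0,0,1,0,0,1,0,0,0,0,0,0,0,0,0,0,0,0,0 for degrees 0…22.
Multiplying by (1 + t³ + t⁶) gives running coefficients 1,0,0,2,0,0,3,0,0,3,0,0,2,0,0,1,0,0,0,0,0,0,0 for degrees 0…22.
Finally multiplying by (1 + t⁴ + t⁸ + t¹² + t¹⁶), the product of all factors after the first has coefficients 1,0,0,2,1,0,3,2,1,3,3,2,3,3,3,3,3,3,3,3,2,3,3 for degrees 0…22.
[t²²] = 1·3 + 1·3 + 1·3 = 9.

9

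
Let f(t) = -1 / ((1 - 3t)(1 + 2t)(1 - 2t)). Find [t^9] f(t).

-34815

Partial fractions give a closed form: a_n = (-9/5)·3^n + (-1/5)·(-2)^n + (1)·2^n.
At n = 9: a_9 = -34815.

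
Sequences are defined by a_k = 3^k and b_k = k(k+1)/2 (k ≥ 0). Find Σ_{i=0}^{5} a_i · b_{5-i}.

261

This is [x^5] in the product of the two ordinary generating functions.
Σ = 1·15 + 3·10 + 9·6 + 27·3 + 81·1 + 243·0 = 261.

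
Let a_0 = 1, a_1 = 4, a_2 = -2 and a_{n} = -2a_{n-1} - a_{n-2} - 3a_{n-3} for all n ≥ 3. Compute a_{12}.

The ordinary generating function has denominator 1 + 2q + q^2 + 3q^3.
Iterating the recurrence: a_0,…,a_{12} = 1, 4, -2, -3, -4, 17, -21, 37, -104, 234, -475, 1028, -2283.

-2283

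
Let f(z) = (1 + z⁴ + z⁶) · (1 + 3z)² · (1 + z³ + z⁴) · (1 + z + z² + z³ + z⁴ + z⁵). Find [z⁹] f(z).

87

(1 + z⁴ + z⁶) has coefficients 1,0,0,0,1,0,1 for degrees 0…6.
(1 + 3z)² has coefficients 1,6,9,0,0,0,0,0,0,0 for degrees 0…9.
Multiplying by (1 + z³ + z⁴) gives running coefficients 1,6,9,1,7,15,9,0,0,0 for degrees 0…9.
Finally multiplying by (1 + z + z² + z³ + z⁴ + z⁵), the product of all factors after the first has coefficients 1,7,16,17,24,39,47,41,32,31 for degrees 0…9.
[z⁹] = 1·31 + 1·39 + 1·17 = 87.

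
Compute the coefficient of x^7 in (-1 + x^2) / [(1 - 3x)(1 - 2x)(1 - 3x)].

The denominator gives the recurrence a_n = 8a_(n−1) − 21a_(n−2) + 18a_(n−3) for n ≥ 3; the numerator fixes a_0 = -1, a_1 = -8, a_2 = -42.
Iterating: -1, -8, -42, -186, -750, -2850, -10398, -36834, so a_7 = -36834.

-36834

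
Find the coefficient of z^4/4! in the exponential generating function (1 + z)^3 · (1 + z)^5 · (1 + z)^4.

11880

The EGF product rule gives c_4 = Σ_{k_1+k_2+k_3=4} C(4; k_1,k_2,k_3) · ∏ g_i(k_i), where (1+z)^3 gives the falling factorial (3)_k; (1+z)^5 gives the falling factorial (5)_k; (1+z)^4 gives the falling factorial (4)_k.
g_1(k) for k = 0…4: 1, 3, 6, 6, 0.
g_2(k) for k = 0…4: 1, 5, 20, 60, 120.
g_3(k) for k = 0…4: 1, 4, 12, 24, 24.
First combine the last two factors: h(k) = Σ_j C(k,j)·g_2(j)·g_3(k−j) for k = 0…4: 1, 9, 72, 504, 3024.
c_4 = Σ_k C(4,k)·g_1(k)·h(4−k) = 1·1·3024 + 4·3·504 + 6·6·72 + 4·6·9 = 3024 + 6048 + 2592 + 216 = 11880.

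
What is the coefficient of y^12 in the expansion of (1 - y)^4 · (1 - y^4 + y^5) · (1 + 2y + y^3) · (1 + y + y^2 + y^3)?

-11

(1 - y)^4 has coefficients 1,-4,6,-4,1 for degrees 0…4.
(1 - y^4 + y^5) has coefficients 1,0,0,0,-1,1,0,0,0,0,0,0,0 for degrees 0…12.
Multiplying by (1 + 2y + y^3) gives running coefficients 1,2,0,1,-1,-1,2,-1,1,0,0,0,0 for degrees 0…12.
Finally multiplying by (1 + y + y^2 + y^3), the product of all factors after the first has coefficients 1,3,3,4,2,-1,1,-1,1,2,0,1,0 for degrees 0…12.
[y^12] = 1·0 − 4·1 + 6·0 − 4·2 + 1·1 = -11.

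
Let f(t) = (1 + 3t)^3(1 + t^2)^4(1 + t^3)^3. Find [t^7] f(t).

567

(1 + 3t)^3 has coefficients 1,9,27,27 for degrees 0…3.
(1 + t^2)^4 has coefficients 1,0,4,0,6,0,4,0 for degrees 0…7.
Finally multiplying by (1 + t^3)^3, the product of all factors after the first has coefficients 1,0,4,3,6,12,7,18 for degrees 0…7.
[t^7] = 1·18 + 9·7 + 27·12 + 27·6 = 567.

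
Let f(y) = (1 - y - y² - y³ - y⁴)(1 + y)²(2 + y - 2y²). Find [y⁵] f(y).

(1 - y - y² - y³ - y⁴) has coefficients 1,-1,-1,-1,-1 for degrees 0…4.
(1 + y)² has coefficients 1,2,1,0,0,0 for degrees 0…5.
Finally multiplying by (2 + y - 2y²), the product of all factors after the first has coefficients 2,5,2,-3,-2,0 for degrees 0…5.
[y⁵] = 1·0 − 1·(-2) − 1·(-3) − 1·2 − 1·5 = -2.

-2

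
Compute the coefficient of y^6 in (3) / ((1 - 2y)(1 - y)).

381

Partial fractions give a closed form: a_n = (6)·2^n + (-3)·1^n.
At n = 6: a_6 = 381.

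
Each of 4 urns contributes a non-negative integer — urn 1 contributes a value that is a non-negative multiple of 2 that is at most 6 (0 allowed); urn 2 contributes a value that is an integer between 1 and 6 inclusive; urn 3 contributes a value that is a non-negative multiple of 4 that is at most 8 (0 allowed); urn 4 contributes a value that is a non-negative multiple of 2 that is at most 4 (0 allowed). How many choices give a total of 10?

The generating function for the choices is (1 + x^2 + x^4 + x^6)·(x + x^2 + x^3 + x^4 + x^5 + x^6)·(1 + x^4 + x^8)·(1 + x^2 + x^4); the count is [x^10].
(1 + x^2 + x^4 + x^6) has coefficients 1,0,1,0,1,0,1 for degrees 0…6.
(x + x^2 + x^3 + x^4 + x^5 + x^6) has coefficients 0,1,1,1,1,1,1,0,0,0,0 for degrees 0…10.
Multiplying by (1 + x^4 + x^8) gives running coefficients 0,1,1,1,1,2,2,1,1,2,2 for degrees 0…10.
Finally multiplying by (1 + x^2 + x^4), the product of all factors after the first has coefficients 0,1,1,2,2,4,4,4,4,5,5 for degrees 0…10.
[x^10] = 1·5 + 1·4 + 1·4 + 1·2 = 15.

15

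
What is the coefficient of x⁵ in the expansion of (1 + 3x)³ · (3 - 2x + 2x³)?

(1 + 3x)³ has coefficients 1,9,27,27 for degrees 0…3.
(3 - 2x + 2x³) has coefficients 3,-2,0,2,0,0 for degrees 0…5.
[x⁵] = 1·0 + 9·0 + 27·2 + 27·0 = 54.

54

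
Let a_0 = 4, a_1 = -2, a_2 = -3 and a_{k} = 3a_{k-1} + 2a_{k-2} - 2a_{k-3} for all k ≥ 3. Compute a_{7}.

The ordinary generating function has denominator 1 - 3y - 2y^2 + 2y^3.
Iterating the recurrence: a_0,…,a_{7} = 4, -2, -3, -21, -65, -231, -781, -2675.

-2675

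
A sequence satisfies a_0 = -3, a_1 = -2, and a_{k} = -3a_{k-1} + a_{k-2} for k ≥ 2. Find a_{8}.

The ordinary generating function has denominator 1 + 3x - x^2.
Iterating the recurrence: a_0,…,a_{8} = -3, -2, 3, -11, 36, -119, 393, -1298, 4287.

4287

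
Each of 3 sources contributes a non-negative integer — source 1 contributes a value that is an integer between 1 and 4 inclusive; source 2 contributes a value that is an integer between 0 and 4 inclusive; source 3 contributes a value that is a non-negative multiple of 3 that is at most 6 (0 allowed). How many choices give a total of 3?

The generating function for the choices is (x + x² + x³ + x⁴)·(1 + x + x² + x³ + x⁴)·(1 + x³ + x⁶); the count is [x³].
(x + x² + x³ + x⁴) has coefficients 0,1,1,1 for degrees 0…3.
(1 + x + x² + x³ + x⁴) has coefficients 1,1,1,1 for degrees 0…3.
Finally multiplying by (1 + x³ + x⁶), the product of all factors after the first has coefficients 1,1,1,2 for degrees 0…3.
[x³] = 1·1 + 1·1 + 1·1 = 3.

3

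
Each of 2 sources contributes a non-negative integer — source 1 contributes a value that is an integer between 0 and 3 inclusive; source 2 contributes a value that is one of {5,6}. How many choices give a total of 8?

2

The generating function for the choices is (1 + t + t² + t³)·(t⁵ + t⁶); the count is [t⁸].
(1 + t + t² + t³) has coefficients 1,1,1,1 for degrees 0…3.
(t⁵ + t⁶) has coefficients 0,0,0,0,0,1,1,0,0 for degrees 0…8.
[t⁸] = 1·0 + 1·0 + 1·1 + 1·1 = 2.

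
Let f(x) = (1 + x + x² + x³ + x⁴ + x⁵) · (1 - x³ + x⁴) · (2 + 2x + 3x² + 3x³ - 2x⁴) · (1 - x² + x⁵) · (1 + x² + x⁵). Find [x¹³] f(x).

8

(1 + x + x² + x³ + x⁴ + x⁵) has coefficients 1,1,1,1,1,1 for degrees 0…5.
(1 - x³ + x⁴) has coefficients 1,0,0,-1,1,0,0,0,0,0,0,0,0,0 for degrees 0…13.
Multiplying by (2 + 2x + 3x² + 3x³ - 2x⁴) gives running coefficients 2,2,3,1,-2,-1,0,5,-2,0,0,0,0,0 for degrees 0…13.
Multiplying by (1 - x² + x⁵) gives running coefficients 2,2,1,-1,-5,0,4,9,-1,-7,1,0,5,-2 for degrees 0…13.
Finally multiplying by (1 + x² + x⁵), the product of all factors after the first has coefficients 2,2,3,1,-4,1,1,10,2,-3,0,-3,15,-3 for degrees 0…13.
[x¹³] = 1·(-3) + 1·15 + 1·(-3) + 1·0 + 1·(-3) + 1·2 = 8.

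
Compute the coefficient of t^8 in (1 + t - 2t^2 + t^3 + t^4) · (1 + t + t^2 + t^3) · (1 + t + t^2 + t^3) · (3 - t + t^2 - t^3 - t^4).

3

(1 + t - 2t^2 + t^3 + t^4) has coefficients 1,1,-2,1,1 for degrees 0…4.
(1 + t + t^2 + t^3) has coefficients 1,1,1,1,0,0,0,0,0 for degrees 0…8.
Multiplying by (1 + t + t^2 + t^3) gives running coefficients 1,2,3,4,3,2,1,0,0 for degrees 0…8.
Finally multiplying by (3 - t + t^2 - t^3 - t^4), the product of all factors after the first has coefficients 3,5,8,10,5,2,-3,-6,-4 for degrees 0…8.
[t^8] = 1·(-4) + 1·(-6) − 2·(-3) + 1·2 + 1·5 = 3.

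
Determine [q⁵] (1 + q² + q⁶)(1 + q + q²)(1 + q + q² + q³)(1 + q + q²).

(1 + q² + q⁶) has coefficients 1,0,1,0,0,0 for degrees 0…5.
(1 + q + q²) has coefficients 1,1,1,0,0,0 for degrees 0…5.
Multiplying by (1 + q + q² + q³) gives running coefficients 1,2,3,3,2,1 for degrees 0…5.
Finally multiplying by (1 + q + q²), the product of all factors after the first has coefficients 1,3,6,8,8,6 for degrees 0…5.
[q⁵] = 1·6 + 1·8 = 14.

14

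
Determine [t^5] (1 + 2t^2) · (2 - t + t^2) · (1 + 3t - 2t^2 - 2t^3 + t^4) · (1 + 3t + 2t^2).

(1 + 2t^2) has coefficients 1,0,2 for degrees 0…2.
(2 - t + t^2) has coefficients 2,-1,1,0,0,0 for degrees 0…5.
Multiplying by (1 + 3t - 2t^2 - 2t^3 + t^4) gives running coefficients 2,5,-6,1,2,-3 for degrees 0…5.
Finally multiplying by (1 + 3t + 2t^2), the product of all factors after the first has coefficients 2,11,13,-7,-7,5 for degrees 0…5.
[t^5] = 1·5 + 2·(-7) = -9.

-9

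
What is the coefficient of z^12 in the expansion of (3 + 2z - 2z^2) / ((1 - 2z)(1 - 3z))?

5462885

The denominator gives the recurrence a_n = 5a_(n−1) − 6a_(n−2) for n ≥ 3; the numerator fixes a_0 = 3, a_1 = 17, a_2 = 65.
Iterating: 3, 17, 65, 223, 725, 2287, 7085, 21703, 66005, 199807, 603005, 1816183, 5462885, so a_12 = 5462885.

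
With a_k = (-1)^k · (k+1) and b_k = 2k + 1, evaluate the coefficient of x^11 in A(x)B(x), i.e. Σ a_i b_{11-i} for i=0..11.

The convolution is the x^11 coefficient of A(x)B(x).
Σ = 1·23 − 2·21 + 3·19 − 4·17 + 5·15 − 6·13 + 7·11 − 8·9 + 9·7 − 10·5 + 11·3 − 12·1 = 6.

6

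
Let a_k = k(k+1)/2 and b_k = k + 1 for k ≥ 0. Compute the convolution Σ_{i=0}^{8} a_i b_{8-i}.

330

Write out a_i and b_{8-i} for i = 0,…,8 and sum the products.
Σ = 0·9 + 1·8 + 3·7 + 6·6 + 10·5 + 15·4 + 21·3 + 28·2 + 36·1 = 330.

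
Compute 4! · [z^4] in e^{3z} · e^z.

256

The EGF product rule gives c_4 = Σ_{k_1+k_2=4} C(4; k_1,k_2) · ∏ g_i(k_i), where e^{3z} gives (3)^k; e^z gives (1)^k.
g_1(k) for k = 0…4: 1, 3, 9, 27, 81.
g_2(k) for k = 0…4: 1, 1, 1, 1, 1.
c_4 = Σ_k C(4,k)·g_1(k)·g_2(4−k) = 1·1·1 + 4·3·1 + 6·9·1 + 4·27·1 + 1·81·1 = 1 + 12 + 54 + 108 + 81 = 256.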